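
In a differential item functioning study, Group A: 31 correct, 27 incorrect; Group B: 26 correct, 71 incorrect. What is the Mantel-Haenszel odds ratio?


Odds_A = 31/27 = 1.1481
Odds_B = 26/71 = 0.3662
OR = Odds_A / Odds_B = 1.1481 / 0.3662
Exactly, OR = (31 * 71) / (27 * 26) = 2201 / 702
OR = 3.1353

3.1353


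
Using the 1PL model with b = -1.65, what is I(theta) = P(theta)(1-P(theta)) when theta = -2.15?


P = 1/(1+exp(-(-2.15--1.65))) = 0.3775
I = P*(1-P) = 0.3775 * 0.6225
I = 0.235

0.235


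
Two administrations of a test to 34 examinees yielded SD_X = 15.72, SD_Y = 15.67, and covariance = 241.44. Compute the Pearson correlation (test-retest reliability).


r = cov(X,Y) / (SD_X * SD_Y)
r = 241.44 / (15.72 * 15.67)
r = 241.44 / 246.3324
r = 0.9801

0.9801


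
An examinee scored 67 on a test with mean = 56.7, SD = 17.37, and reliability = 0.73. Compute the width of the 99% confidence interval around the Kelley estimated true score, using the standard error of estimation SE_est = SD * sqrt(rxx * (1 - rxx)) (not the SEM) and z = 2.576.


True score estimate = 0.73*67 + 0.27*56.7 = 64.219
SE_est = SD * sqrt(rxx * (1 - rxx)) = 17.37 * sqrt(0.73 * 0.27) = 17.37 * sqrt(0.1971) = 7.711576
CI = T_est +/- z * SE_est, so width = 2 * z * SE_est = 2 * 2.576 * 7.711576
Width = 39.73

39.73


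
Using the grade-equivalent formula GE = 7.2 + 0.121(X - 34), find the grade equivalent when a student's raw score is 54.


raw - median = 54 - 34 = 20
slope * diff = 0.121 * 20 = 2.42
GE = 7.2 + 2.42
GE = 9.62

9.62


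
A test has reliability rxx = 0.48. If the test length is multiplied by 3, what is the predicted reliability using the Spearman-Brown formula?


r_new = (n * rxx) / (1 + (n-1) * rxx)
r_new = (3 * 0.48) / (1 + 2 * 0.48)
r_new = 1.44 / 1.96
r_new = 0.7347

0.7347


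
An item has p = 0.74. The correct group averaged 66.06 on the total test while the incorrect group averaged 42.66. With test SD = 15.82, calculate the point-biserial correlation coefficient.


q = 1 - p = 0.26
rpb = ((M1 - M0) / SD) * sqrt(p * q)
rpb = ((66.06 - 42.66) / 15.82) * sqrt(0.74 * 0.26)
rpb = 0.6488

0.6488


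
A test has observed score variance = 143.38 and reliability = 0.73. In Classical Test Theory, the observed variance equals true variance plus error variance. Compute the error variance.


var_true = rxx * var_obs = 0.73 * 143.38 = 104.6674
var_error = var_obs - var_true
var_error = 143.38 - 104.6674
var_error = 38.7126

38.7126


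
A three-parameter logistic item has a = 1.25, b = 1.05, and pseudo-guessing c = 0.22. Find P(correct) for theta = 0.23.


logit = 1.25*(0.23 - 1.05) = -1.025
P* = 1/(1 + exp(--1.025)) = 0.2641
P = 0.22 + (1 - 0.22) * 0.2641
P = 0.426

0.426


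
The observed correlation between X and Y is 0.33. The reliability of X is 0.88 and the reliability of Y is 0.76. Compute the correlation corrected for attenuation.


r_corrected = rxy / sqrt(rxx * ryy)
= 0.33 / sqrt(0.88 * 0.76)
= 0.33 / sqrt(0.6688)
= 0.33 / 0.817802
r_corrected = 0.4035

0.4035


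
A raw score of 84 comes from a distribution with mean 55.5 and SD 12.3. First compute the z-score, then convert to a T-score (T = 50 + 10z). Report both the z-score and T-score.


z = (X - mean) / SD = (84 - 55.5) / 12.3
z = 28.5 / 12.3
z = 2.3171
T-score = T = 50 + 10z
Carry z at full precision (z = 28.5 / 12.3) into the conversion:
T-score = 50 + 10 * (28.5 / 12.3) = 50 + 285 / 12.3
T-score = 50 + 23.1707
T-score = 73.1707

73.1707


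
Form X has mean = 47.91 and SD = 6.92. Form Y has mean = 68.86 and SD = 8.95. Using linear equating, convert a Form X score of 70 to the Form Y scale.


slope = SD_Y / SD_X = 8.95 / 6.92 ~ 1.2934
intercept = mean_Y - slope * mean_X = 68.86 - (8.95 / 6.92) * 47.91 ~ 6.8955
Y = slope * X + intercept. To avoid rounding drift from the rounded slope/intercept, evaluate the equivalent form Y = mean_Y + SD_Y * (X - mean_X) / SD_X at full precision:
Y = 68.86 + 8.95 * (70 - 47.91) / 6.92
Y = 68.86 + 8.95 * 22.09 / 6.92
Y = 68.86 + 197.7055 / 6.92
Y = 68.86 + 28.5702
Y = 97.4302

97.4302


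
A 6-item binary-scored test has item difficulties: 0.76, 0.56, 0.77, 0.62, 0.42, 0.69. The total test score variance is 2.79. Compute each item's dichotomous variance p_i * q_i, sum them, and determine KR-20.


For each item, compute p_i * q_i:
  Item 1: 0.76 * 0.24 = 0.1824
  Item 2: 0.56 * 0.44 = 0.2464
  Item 3: 0.77 * 0.23 = 0.1771
  Item 4: 0.62 * 0.38 = 0.2356
  Item 5: 0.42 * 0.58 = 0.2436
  Item 6: 0.69 * 0.31 = 0.2139
Sum(p_i * q_i) = 0.1824 + 0.2464 + 0.1771 + 0.2356 + 0.2436 + 0.2139 = 1.299
KR-20 = (k/(k-1)) * (1 - Sum(p_i*q_i) / Var_total)
= (6/5) * (1 - 1.299/2.79)
= 1.2 * 0.5344
KR-20 = 0.6413

0.6413


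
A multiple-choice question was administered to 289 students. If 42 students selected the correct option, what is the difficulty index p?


Item difficulty p = number correct / total examinees
p = 42 / 289
p = 0.1453

0.1453


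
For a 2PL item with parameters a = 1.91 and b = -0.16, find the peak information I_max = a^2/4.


For 2PL, max info at theta = b = -0.16
I_max = a^2 / 4 = 1.91^2 / 4
= 3.6481 / 4
I_max = 0.912

0.912


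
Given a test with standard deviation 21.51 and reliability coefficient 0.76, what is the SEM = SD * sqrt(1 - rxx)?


SEM = SD * sqrt(1 - rxx)
SEM = 21.51 * sqrt(1 - 0.76)
SEM = 21.51 * sqrt(0.24) = 21.51 * 0.489898
SEM = 10.5377

10.5377


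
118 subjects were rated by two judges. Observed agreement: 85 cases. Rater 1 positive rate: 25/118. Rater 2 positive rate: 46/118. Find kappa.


P_o = 85/118 = 0.720339
P_e = (25*46 + 93*72) / 13924 = 0.563488
kappa = (P_o - P_e) / (1 - P_e)
kappa = (0.720339 - 0.563488) / (1 - 0.563488)
kappa = 0.3593

0.3593


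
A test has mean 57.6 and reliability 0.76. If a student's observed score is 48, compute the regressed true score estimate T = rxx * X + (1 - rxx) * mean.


T_est = rxx * X + (1 - rxx) * mean
T_est = 0.76 * 48 + 0.24 * 57.6
T_est = 36.48 + 13.824
T_est = 50.304

50.304


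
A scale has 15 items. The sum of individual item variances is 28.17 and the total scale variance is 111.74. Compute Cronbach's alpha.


alpha = (k/(k-1)) * (1 - sum(si^2)/s_total^2)
= (15/14) * (1 - 28.17/111.74)
alpha = 0.8013

0.8013


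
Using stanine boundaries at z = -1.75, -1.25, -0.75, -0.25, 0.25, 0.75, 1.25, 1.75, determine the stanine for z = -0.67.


Stanine boundaries: [-1.75, -1.25, -0.75, -0.25, 0.25, 0.75, 1.25, 1.75]
z = -0.67
Check each boundary:
  z >= -1.75 -> could be stanine 2
  z >= -1.25 -> could be stanine 3
  z >= -0.75 -> could be stanine 4
  z < -0.25
  z < 0.25
  z < 0.75
  z < 1.25
  z < 1.75
Highest qualifying boundary gives stanine = 4

4


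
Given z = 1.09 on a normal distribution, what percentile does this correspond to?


CDF(z) = 0.5 * (1 + erf(z/sqrt(2)))
erf(0.7707) = 0.7243
CDF = 0.8621
Percentile rank = 0.8621 * 100 = 86.21

86.21


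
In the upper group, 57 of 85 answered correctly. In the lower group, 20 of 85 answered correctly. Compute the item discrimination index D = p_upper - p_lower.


p_upper = 57/85 = 0.6706
p_lower = 20/85 = 0.2353
D = 0.6706 - 0.2353 = 0.4353

0.4353


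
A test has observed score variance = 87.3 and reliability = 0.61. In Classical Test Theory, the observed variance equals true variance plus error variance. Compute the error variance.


var_true = rxx * var_obs = 0.61 * 87.3 = 53.253
var_error = var_obs - var_true
var_error = 87.3 - 53.253
var_error = 34.047

34.047


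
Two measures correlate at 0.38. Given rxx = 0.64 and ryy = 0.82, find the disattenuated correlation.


r_corrected = rxy / sqrt(rxx * ryy)
= 0.38 / sqrt(0.64 * 0.82)
= 0.38 / sqrt(0.5248)
= 0.38 / 0.724431
r_corrected = 0.5245

0.5245


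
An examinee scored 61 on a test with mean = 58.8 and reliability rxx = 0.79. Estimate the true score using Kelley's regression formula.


T_est = rxx * X + (1 - rxx) * mean
T_est = 0.79 * 61 + 0.21 * 58.8
T_est = 48.19 + 12.348
T_est = 60.538

60.538


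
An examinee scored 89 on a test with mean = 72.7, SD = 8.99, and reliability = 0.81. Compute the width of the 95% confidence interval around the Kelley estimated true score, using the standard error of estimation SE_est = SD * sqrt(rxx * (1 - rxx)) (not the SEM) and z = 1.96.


True score estimate = 0.81*89 + 0.19*72.7 = 85.903
SE_est = SD * sqrt(rxx * (1 - rxx)) = 8.99 * sqrt(0.81 * 0.19) = 8.99 * sqrt(0.1539) = 3.526785
CI = T_est +/- z * SE_est, so width = 2 * z * SE_est = 2 * 1.96 * 3.526785
Width = 13.825

13.825


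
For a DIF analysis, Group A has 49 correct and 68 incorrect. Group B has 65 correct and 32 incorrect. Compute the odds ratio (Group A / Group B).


Odds_A = 49/68 = 0.7206
Odds_B = 65/32 = 2.0312
OR = Odds_A / Odds_B = 0.7206 / 2.0312
Exactly, OR = (49 * 32) / (68 * 65) = 1568 / 4420
OR = 0.3548

0.3548


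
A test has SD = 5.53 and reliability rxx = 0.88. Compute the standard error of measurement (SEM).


SEM = SD * sqrt(1 - rxx)
SEM = 5.53 * sqrt(1 - 0.88)
SEM = 5.53 * sqrt(0.12) = 5.53 * 0.34641
SEM = 1.9156

1.9156


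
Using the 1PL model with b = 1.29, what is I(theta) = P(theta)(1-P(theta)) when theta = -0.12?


P = 1/(1+exp(-(-0.12-1.29))) = 0.1962
I = P*(1-P) = 0.1962 * 0.8038
I = 0.1577

0.1577


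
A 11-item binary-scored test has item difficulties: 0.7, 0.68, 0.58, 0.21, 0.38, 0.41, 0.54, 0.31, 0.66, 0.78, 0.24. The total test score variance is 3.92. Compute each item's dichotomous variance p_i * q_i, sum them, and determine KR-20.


For each item, compute p_i * q_i:
  Item 1: 0.7 * 0.3 = 0.21
  Item 2: 0.68 * 0.32 = 0.2176
  Item 3: 0.58 * 0.42 = 0.2436
  Item 4: 0.21 * 0.79 = 0.1659
  Item 5: 0.38 * 0.62 = 0.2356
  Item 6: 0.41 * 0.59 = 0.2419
  Item 7: 0.54 * 0.46 = 0.2484
  Item 8: 0.31 * 0.69 = 0.2139
  Item 9: 0.66 * 0.34 = 0.2244
  Item 10: 0.78 * 0.22 = 0.1716
  Item 11: 0.24 * 0.76 = 0.1824
Sum(p_i * q_i) = 0.21 + 0.2176 + 0.2436 + 0.1659 + 0.2356 + 0.2419 + 0.2484 + 0.2139 + 0.2244 + 0.1716 + 0.1824 = 2.3553
KR-20 = (k/(k-1)) * (1 - Sum(p_i*q_i) / Var_total)
= (11/10) * (1 - 2.3553/3.92)
= 1.1 * 0.3992
KR-20 = 0.4391

0.4391


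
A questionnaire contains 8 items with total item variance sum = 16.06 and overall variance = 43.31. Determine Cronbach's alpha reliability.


alpha = (k/(k-1)) * (1 - sum(si^2)/s_total^2)
= (8/7) * (1 - 16.06/43.31)
alpha = 0.7191

0.7191


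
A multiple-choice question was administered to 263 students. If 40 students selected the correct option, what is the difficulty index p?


Item difficulty p = number correct / total examinees
p = 40 / 263
p = 0.1521

0.1521


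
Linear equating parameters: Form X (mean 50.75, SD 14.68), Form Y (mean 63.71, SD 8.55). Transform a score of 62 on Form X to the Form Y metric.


slope = SD_Y / SD_X = 8.55 / 14.68 ~ 0.5824
intercept = mean_Y - slope * mean_X = 63.71 - (8.55 / 14.68) * 50.75 ~ 34.1519
Y = slope * X + intercept. To avoid rounding drift from the rounded slope/intercept, evaluate the equivalent form Y = mean_Y + SD_Y * (X - mean_X) / SD_X at full precision:
Y = 63.71 + 8.55 * (62 - 50.75) / 14.68
Y = 63.71 + 8.55 * 11.25 / 14.68
Y = 63.71 + 96.1875 / 14.68
Y = 63.71 + 6.5523
Y = 70.2623

70.2623


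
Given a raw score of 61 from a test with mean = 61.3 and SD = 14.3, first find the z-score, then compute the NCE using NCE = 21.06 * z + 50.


z = (X - mean) / SD = (61 - 61.3) / 14.3
z = -0.3 / 14.3
z = -0.021
NCE = NCE = 21.06z + 50
Carry z at full precision (z = -0.3 / 14.3) into the conversion:
NCE = 21.06 * (-0.3 / 14.3) + 50 = -6.318 / 14.3 + 50
NCE = -0.4418 + 50
NCE = 49.5582

49.5582


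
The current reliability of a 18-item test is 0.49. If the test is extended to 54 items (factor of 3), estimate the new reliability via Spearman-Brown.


r_new = (n * rxx) / (1 + (n-1) * rxx)
r_new = (3 * 0.49) / (1 + 2 * 0.49)
r_new = 1.47 / 1.98
r_new = 0.7424

0.7424


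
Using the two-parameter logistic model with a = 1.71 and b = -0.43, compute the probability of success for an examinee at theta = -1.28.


a*(theta - b) = 1.71 * (-1.28 - -0.43) = -1.4535
exp(--1.4535) = 4.2781
P = 1 / (1 + 4.2781)
P = 0.1895

0.1895


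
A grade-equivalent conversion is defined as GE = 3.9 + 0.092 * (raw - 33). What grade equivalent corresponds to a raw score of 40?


raw - median = 40 - 33 = 7
slope * diff = 0.092 * 7 = 0.644
GE = 3.9 + 0.644
GE = 4.544

4.544


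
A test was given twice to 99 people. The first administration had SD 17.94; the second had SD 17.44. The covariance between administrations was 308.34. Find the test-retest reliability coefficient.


r = cov(X,Y) / (SD_X * SD_Y)
r = 308.34 / (17.94 * 17.44)
r = 308.34 / 312.8736
r = 0.9855

0.9855


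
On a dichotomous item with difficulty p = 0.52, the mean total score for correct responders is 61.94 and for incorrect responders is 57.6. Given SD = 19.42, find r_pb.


q = 1 - p = 0.48
rpb = ((M1 - M0) / SD) * sqrt(p * q)
rpb = ((61.94 - 57.6) / 19.42) * sqrt(0.52 * 0.48)
rpb = 0.1117

0.1117


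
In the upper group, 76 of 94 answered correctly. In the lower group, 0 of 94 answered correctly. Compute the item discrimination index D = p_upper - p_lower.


p_upper = 76/94 = 0.8085
p_lower = 0/94 = 0.0
D = 0.8085 - 0.0 = 0.8085

0.8085


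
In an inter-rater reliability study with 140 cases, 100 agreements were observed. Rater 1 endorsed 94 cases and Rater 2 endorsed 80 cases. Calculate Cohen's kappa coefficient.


P_o = 100/140 = 0.714286
P_e = (94*80 + 46*60) / 19600 = 0.52449
kappa = (P_o - P_e) / (1 - P_e)
kappa = (0.714286 - 0.52449) / (1 - 0.52449)
kappa = 0.3991

0.3991


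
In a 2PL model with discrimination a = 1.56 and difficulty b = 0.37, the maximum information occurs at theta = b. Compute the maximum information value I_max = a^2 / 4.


For 2PL, max info at theta = b = 0.37
I_max = a^2 / 4 = 1.56^2 / 4
= 2.4336 / 4
I_max = 0.6084

0.6084


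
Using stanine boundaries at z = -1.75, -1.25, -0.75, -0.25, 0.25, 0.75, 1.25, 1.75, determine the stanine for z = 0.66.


Stanine boundaries: [-1.75, -1.25, -0.75, -0.25, 0.25, 0.75, 1.25, 1.75]
z = 0.66
Check each boundary:
  z >= -1.75 -> could be stanine 2
  z >= -1.25 -> could be stanine 3
  z >= -0.75 -> could be stanine 4
  z >= -0.25 -> could be stanine 5
  z >= 0.25 -> could be stanine 6
  z < 0.75
  z < 1.25
  z < 1.75
Highest qualifying boundary gives stanine = 6

6


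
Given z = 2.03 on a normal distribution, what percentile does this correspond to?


CDF(z) = 0.5 * (1 + erf(z/sqrt(2)))
erf(1.4354) = 0.9576
CDF = 0.9788
Percentile rank = 0.9788 * 100 = 97.88

97.88


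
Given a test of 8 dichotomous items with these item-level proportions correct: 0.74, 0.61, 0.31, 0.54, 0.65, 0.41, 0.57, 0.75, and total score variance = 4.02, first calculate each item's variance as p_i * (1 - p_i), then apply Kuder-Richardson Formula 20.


For each item, compute p_i * q_i:
  Item 1: 0.74 * 0.26 = 0.1924
  Item 2: 0.61 * 0.39 = 0.2379
  Item 3: 0.31 * 0.69 = 0.2139
  Item 4: 0.54 * 0.46 = 0.2484
  Item 5: 0.65 * 0.35 = 0.2275
  Item 6: 0.41 * 0.59 = 0.2419
  Item 7: 0.57 * 0.43 = 0.2451
  Item 8: 0.75 * 0.25 = 0.1875
Sum(p_i * q_i) = 0.1924 + 0.2379 + 0.2139 + 0.2484 + 0.2275 + 0.2419 + 0.2451 + 0.1875 = 1.7946
KR-20 = (k/(k-1)) * (1 - Sum(p_i*q_i) / Var_total)
= (8/7) * (1 - 1.7946/4.02)
= 1.1429 * 0.5536
KR-20 = 0.6327

0.6327


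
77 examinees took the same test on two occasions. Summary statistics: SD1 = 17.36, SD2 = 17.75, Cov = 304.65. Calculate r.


r = cov(X,Y) / (SD_X * SD_Y)
r = 304.65 / (17.36 * 17.75)
r = 304.65 / 308.14
r = 0.9887

0.9887


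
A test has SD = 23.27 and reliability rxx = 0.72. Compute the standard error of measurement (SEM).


SEM = SD * sqrt(1 - rxx)
SEM = 23.27 * sqrt(1 - 0.72)
SEM = 23.27 * sqrt(0.28) = 23.27 * 0.52915
SEM = 12.3133

12.3133


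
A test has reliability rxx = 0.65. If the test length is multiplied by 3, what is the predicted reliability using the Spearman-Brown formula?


r_new = (n * rxx) / (1 + (n-1) * rxx)
r_new = (3 * 0.65) / (1 + 2 * 0.65)
r_new = 1.95 / 2.3
r_new = 0.8478

0.8478


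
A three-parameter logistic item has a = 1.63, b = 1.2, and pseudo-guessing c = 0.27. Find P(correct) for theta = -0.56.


logit = 1.63*(-0.56 - 1.2) = -2.8688
P* = 1/(1 + exp(--2.8688)) = 0.0537
P = 0.27 + (1 - 0.27) * 0.0537
P = 0.3092

0.3092


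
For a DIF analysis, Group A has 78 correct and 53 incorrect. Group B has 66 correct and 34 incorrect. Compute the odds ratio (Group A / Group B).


Odds_A = 78/53 = 1.4717
Odds_B = 66/34 = 1.9412
OR = Odds_A / Odds_B = 1.4717 / 1.9412
Exactly, OR = (78 * 34) / (53 * 66) = 2652 / 3498
OR = 0.7581

0.7581


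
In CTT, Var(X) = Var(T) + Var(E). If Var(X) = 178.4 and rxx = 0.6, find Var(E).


var_true = rxx * var_obs = 0.6 * 178.4 = 107.04
var_error = var_obs - var_true
var_error = 178.4 - 107.04
var_error = 71.36

71.36


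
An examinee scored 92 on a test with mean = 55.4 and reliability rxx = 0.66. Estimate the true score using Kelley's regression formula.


T_est = rxx * X + (1 - rxx) * mean
T_est = 0.66 * 92 + 0.34 * 55.4
T_est = 60.72 + 18.836
T_est = 79.556

79.556


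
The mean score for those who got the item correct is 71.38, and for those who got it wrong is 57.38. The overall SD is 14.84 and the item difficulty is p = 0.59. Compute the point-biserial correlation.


q = 1 - p = 0.41
rpb = ((M1 - M0) / SD) * sqrt(p * q)
rpb = ((71.38 - 57.38) / 14.84) * sqrt(0.59 * 0.41)
rpb = 0.464

0.464


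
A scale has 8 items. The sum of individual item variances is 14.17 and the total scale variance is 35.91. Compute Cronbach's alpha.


alpha = (k/(k-1)) * (1 - sum(si^2)/s_total^2)
= (8/7) * (1 - 14.17/35.91)
alpha = 0.6919

0.6919


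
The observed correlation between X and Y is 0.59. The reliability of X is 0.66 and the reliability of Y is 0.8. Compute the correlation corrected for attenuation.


r_corrected = rxy / sqrt(rxx * ryy)
= 0.59 / sqrt(0.66 * 0.8)
= 0.59 / sqrt(0.528)
= 0.59 / 0.726636
r_corrected = 0.812

0.812


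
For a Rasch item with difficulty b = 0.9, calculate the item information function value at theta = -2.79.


P = 1/(1+exp(-(-2.79-0.9))) = 0.0244
I = P*(1-P) = 0.0244 * 0.9756
I = 0.0238

0.0238


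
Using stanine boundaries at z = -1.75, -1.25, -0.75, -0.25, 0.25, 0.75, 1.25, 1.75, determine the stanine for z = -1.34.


Stanine boundaries: [-1.75, -1.25, -0.75, -0.25, 0.25, 0.75, 1.25, 1.75]
z = -1.34
Check each boundary:
  z >= -1.75 -> could be stanine 2
  z < -1.25
  z < -0.75
  z < -0.25
  z < 0.25
  z < 0.75
  z < 1.25
  z < 1.75
Highest qualifying boundary gives stanine = 2

2


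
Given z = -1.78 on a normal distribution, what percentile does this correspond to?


CDF(z) = 0.5 * (1 + erf(z/sqrt(2)))
erf(-1.2587) = -0.9249
CDF = 0.0375
Percentile rank = 0.0375 * 100 = 3.75

3.75


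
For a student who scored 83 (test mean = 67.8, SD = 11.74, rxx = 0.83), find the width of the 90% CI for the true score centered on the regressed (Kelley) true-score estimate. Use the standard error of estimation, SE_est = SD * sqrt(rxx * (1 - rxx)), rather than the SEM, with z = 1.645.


True score estimate = 0.83*83 + 0.17*67.8 = 80.416
SE_est = SD * sqrt(rxx * (1 - rxx)) = 11.74 * sqrt(0.83 * 0.17) = 11.74 * sqrt(0.1411) = 4.409929
CI = T_est +/- z * SE_est, so width = 2 * z * SE_est = 2 * 1.645 * 4.409929
Width = 14.5087

14.5087


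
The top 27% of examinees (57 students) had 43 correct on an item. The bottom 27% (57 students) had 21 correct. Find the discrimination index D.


p_upper = 43/57 = 0.7544
p_lower = 21/57 = 0.3684
D = 0.7544 - 0.3684 = 0.386

0.386


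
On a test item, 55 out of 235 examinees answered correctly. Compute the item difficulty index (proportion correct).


Item difficulty p = number correct / total examinees
p = 55 / 235
p = 0.234

0.234


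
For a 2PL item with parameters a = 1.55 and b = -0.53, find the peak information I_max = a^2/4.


For 2PL, max info at theta = b = -0.53
I_max = a^2 / 4 = 1.55^2 / 4
= 2.4025 / 4
I_max = 0.6006

0.6006


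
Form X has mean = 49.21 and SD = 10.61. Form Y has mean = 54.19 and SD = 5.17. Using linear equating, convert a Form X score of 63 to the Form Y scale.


slope = SD_Y / SD_X = 5.17 / 10.61 ~ 0.4873
intercept = mean_Y - slope * mean_X = 54.19 - (5.17 / 10.61) * 49.21 ~ 30.2111
Y = slope * X + intercept. To avoid rounding drift from the rounded slope/intercept, evaluate the equivalent form Y = mean_Y + SD_Y * (X - mean_X) / SD_X at full precision:
Y = 54.19 + 5.17 * (63 - 49.21) / 10.61
Y = 54.19 + 5.17 * 13.79 / 10.61
Y = 54.19 + 71.2943 / 10.61
Y = 54.19 + 6.7195
Y = 60.9095

60.9095


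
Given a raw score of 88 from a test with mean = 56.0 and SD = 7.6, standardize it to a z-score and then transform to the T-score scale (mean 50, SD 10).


z = (X - mean) / SD = (88 - 56.0) / 7.6
z = 32.0 / 7.6
z = 4.2105
T-score = T = 50 + 10z
Carry z at full precision (z = 32.0 / 7.6) into the conversion:
T-score = 50 + 10 * (32.0 / 7.6) = 50 + 320 / 7.6
T-score = 50 + 42.1053
T-score = 92.1053

92.1053


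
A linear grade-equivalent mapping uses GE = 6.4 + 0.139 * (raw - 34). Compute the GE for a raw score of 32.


raw - median = 32 - 34 = -2
slope * diff = 0.139 * -2 = -0.278
GE = 6.4 + -0.278
GE = 6.122

6.122


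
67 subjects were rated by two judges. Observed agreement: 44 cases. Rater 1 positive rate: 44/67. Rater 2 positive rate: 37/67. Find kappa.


P_o = 44/67 = 0.656716
P_e = (44*37 + 23*30) / 4489 = 0.516373
kappa = (P_o - P_e) / (1 - P_e)
kappa = (0.656716 - 0.516373) / (1 - 0.516373)
kappa = 0.2902

0.2902


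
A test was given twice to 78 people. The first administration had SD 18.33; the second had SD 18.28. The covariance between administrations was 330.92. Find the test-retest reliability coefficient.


r = cov(X,Y) / (SD_X * SD_Y)
r = 330.92 / (18.33 * 18.28)
r = 330.92 / 335.0724
r = 0.9876

0.9876


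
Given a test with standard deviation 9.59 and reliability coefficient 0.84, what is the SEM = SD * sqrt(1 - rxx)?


SEM = SD * sqrt(1 - rxx)
SEM = 9.59 * sqrt(1 - 0.84)
SEM = 9.59 * sqrt(0.16) = 9.59 * 0.4
SEM = 3.836

3.836


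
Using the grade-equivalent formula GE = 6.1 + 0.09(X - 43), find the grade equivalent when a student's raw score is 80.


raw - median = 80 - 43 = 37
slope * diff = 0.09 * 37 = 3.33
GE = 6.1 + 3.33
GE = 9.43

9.43


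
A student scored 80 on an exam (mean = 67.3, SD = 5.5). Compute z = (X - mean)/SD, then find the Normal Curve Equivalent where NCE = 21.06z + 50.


z = (X - mean) / SD = (80 - 67.3) / 5.5
z = 12.7 / 5.5
z = 2.3091
NCE = NCE = 21.06z + 50
Carry z at full precision (z = 12.7 / 5.5) into the conversion:
NCE = 21.06 * (12.7 / 5.5) + 50 = 267.462 / 5.5 + 50
NCE = 48.6295 + 50
NCE = 98.6295

98.6295


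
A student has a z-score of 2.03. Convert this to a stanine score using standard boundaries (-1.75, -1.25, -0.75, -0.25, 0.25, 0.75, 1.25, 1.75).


Stanine boundaries: [-1.75, -1.25, -0.75, -0.25, 0.25, 0.75, 1.25, 1.75]
z = 2.03
Check each boundary:
  z >= -1.75 -> could be stanine 2
  z >= -1.25 -> could be stanine 3
  z >= -0.75 -> could be stanine 4
  z >= -0.25 -> could be stanine 5
  z >= 0.25 -> could be stanine 6
  z >= 0.75 -> could be stanine 7
  z >= 1.25 -> could be stanine 8
  z >= 1.75 -> could be stanine 9
Highest qualifying boundary gives stanine = 9

9


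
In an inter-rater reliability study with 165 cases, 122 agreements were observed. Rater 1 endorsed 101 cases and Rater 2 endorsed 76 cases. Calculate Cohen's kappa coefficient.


P_o = 122/165 = 0.739394
P_e = (101*76 + 64*89) / 27225 = 0.491166
kappa = (P_o - P_e) / (1 - P_e)
kappa = (0.739394 - 0.491166) / (1 - 0.491166)
kappa = 0.4878

0.4878


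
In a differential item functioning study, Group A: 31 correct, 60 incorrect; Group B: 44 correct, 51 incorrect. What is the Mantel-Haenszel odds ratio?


Odds_A = 31/60 = 0.5167
Odds_B = 44/51 = 0.8627
OR = Odds_A / Odds_B = 0.5167 / 0.8627
Exactly, OR = (31 * 51) / (60 * 44) = 1581 / 2640
OR = 0.5989

0.5989


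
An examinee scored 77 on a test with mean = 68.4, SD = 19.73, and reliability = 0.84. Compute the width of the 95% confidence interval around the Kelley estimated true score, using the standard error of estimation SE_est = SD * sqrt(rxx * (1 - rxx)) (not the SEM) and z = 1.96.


True score estimate = 0.84*77 + 0.16*68.4 = 75.624
SE_est = SD * sqrt(rxx * (1 - rxx)) = 19.73 * sqrt(0.84 * 0.16) = 19.73 * sqrt(0.1344) = 7.233137
CI = T_est +/- z * SE_est, so width = 2 * z * SE_est = 2 * 1.96 * 7.233137
Width = 28.3539

28.3539


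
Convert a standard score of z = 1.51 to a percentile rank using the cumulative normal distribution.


CDF(z) = 0.5 * (1 + erf(z/sqrt(2)))
erf(1.0677) = 0.869
CDF = 0.9345
Percentile rank = 0.9345 * 100 = 93.45

93.45


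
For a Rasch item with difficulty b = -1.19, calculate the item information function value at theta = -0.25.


P = 1/(1+exp(-(-0.25--1.19))) = 0.7191
I = P*(1-P) = 0.7191 * 0.2809
I = 0.202

0.202


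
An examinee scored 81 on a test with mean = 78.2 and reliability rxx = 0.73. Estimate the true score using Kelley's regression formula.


T_est = rxx * X + (1 - rxx) * mean
T_est = 0.73 * 81 + 0.27 * 78.2
T_est = 59.13 + 21.114
T_est = 80.244

80.244


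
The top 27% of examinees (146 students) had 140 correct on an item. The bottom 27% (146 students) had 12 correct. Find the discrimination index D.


p_upper = 140/146 = 0.9589
p_lower = 12/146 = 0.0822
D = 0.9589 - 0.0822 = 0.8767

0.8767


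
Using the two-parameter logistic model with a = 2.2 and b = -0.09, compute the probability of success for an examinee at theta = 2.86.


a*(theta - b) = 2.2 * (2.86 - -0.09) = 6.49
exp(-6.49) = 0.0015
P = 1 / (1 + 0.0015)
P = 0.9985

0.9985


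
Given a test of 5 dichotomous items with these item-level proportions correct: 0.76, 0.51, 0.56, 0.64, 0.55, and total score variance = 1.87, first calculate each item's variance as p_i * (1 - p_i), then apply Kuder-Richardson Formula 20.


For each item, compute p_i * q_i:
  Item 1: 0.76 * 0.24 = 0.1824
  Item 2: 0.51 * 0.49 = 0.2499
  Item 3: 0.56 * 0.44 = 0.2464
  Item 4: 0.64 * 0.36 = 0.2304
  Item 5: 0.55 * 0.45 = 0.2475
Sum(p_i * q_i) = 0.1824 + 0.2499 + 0.2464 + 0.2304 + 0.2475 = 1.1566
KR-20 = (k/(k-1)) * (1 - Sum(p_i*q_i) / Var_total)
= (5/4) * (1 - 1.1566/1.87)
= 1.25 * 0.3815
KR-20 = 0.4769

0.4769


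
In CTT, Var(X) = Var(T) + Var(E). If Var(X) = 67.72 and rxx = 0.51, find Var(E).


var_true = rxx * var_obs = 0.51 * 67.72 = 34.5372
var_error = var_obs - var_true
var_error = 67.72 - 34.5372
var_error = 33.1828

33.1828


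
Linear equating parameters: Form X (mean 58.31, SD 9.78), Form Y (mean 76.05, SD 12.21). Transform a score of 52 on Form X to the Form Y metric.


slope = SD_Y / SD_X = 12.21 / 9.78 ~ 1.2485
intercept = mean_Y - slope * mean_X = 76.05 - (12.21 / 9.78) * 58.31 ~ 3.2519
Y = slope * X + intercept. To avoid rounding drift from the rounded slope/intercept, evaluate the equivalent form Y = mean_Y + SD_Y * (X - mean_X) / SD_X at full precision:
Y = 76.05 + 12.21 * (52 - 58.31) / 9.78
Y = 76.05 - 12.21 * 6.31 / 9.78
Y = 76.05 - 77.0451 / 9.78
Y = 76.05 - 7.8778
Y = 68.1722

68.1722


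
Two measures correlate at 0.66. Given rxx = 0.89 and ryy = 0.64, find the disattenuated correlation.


r_corrected = rxy / sqrt(rxx * ryy)
= 0.66 / sqrt(0.89 * 0.64)
= 0.66 / sqrt(0.5696)
= 0.66 / 0.754718
r_corrected = 0.8745

0.8745


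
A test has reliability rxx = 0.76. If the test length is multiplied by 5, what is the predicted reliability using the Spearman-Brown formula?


r_new = (n * rxx) / (1 + (n-1) * rxx)
r_new = (5 * 0.76) / (1 + 4 * 0.76)
r_new = 3.8 / 4.04
r_new = 0.9406

0.9406


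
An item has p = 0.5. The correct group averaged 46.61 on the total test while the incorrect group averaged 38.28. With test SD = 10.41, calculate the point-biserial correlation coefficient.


q = 1 - p = 0.5
rpb = ((M1 - M0) / SD) * sqrt(p * q)
rpb = ((46.61 - 38.28) / 10.41) * sqrt(0.5 * 0.5)
rpb = 0.4001

0.4001


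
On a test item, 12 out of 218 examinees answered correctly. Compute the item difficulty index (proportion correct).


Item difficulty p = number correct / total examinees
p = 12 / 218
p = 0.055

0.055


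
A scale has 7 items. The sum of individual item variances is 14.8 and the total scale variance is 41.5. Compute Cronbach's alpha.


alpha = (k/(k-1)) * (1 - sum(si^2)/s_total^2)
= (7/6) * (1 - 14.8/41.5)
alpha = 0.7506

0.7506


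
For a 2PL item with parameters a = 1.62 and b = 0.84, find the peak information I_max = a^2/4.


For 2PL, max info at theta = b = 0.84
I_max = a^2 / 4 = 1.62^2 / 4
= 2.6244 / 4
I_max = 0.6561

0.6561


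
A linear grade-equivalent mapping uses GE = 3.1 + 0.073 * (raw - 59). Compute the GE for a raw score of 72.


raw - median = 72 - 59 = 13
slope * diff = 0.073 * 13 = 0.949
GE = 3.1 + 0.949
GE = 4.049

4.049


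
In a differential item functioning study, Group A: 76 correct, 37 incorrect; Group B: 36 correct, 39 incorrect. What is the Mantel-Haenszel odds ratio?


Odds_A = 76/37 = 2.0541
Odds_B = 36/39 = 0.9231
OR = Odds_A / Odds_B = 2.0541 / 0.9231
Exactly, OR = (76 * 39) / (37 * 36) = 2964 / 1332
OR = 2.2252

2.2252


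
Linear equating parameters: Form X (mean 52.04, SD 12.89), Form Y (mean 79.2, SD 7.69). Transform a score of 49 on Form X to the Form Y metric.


slope = SD_Y / SD_X = 7.69 / 12.89 ~ 0.5966
intercept = mean_Y - slope * mean_X = 79.2 - (7.69 / 12.89) * 52.04 ~ 48.1536
Y = slope * X + intercept. To avoid rounding drift from the rounded slope/intercept, evaluate the equivalent form Y = mean_Y + SD_Y * (X - mean_X) / SD_X at full precision:
Y = 79.2 + 7.69 * (49 - 52.04) / 12.89
Y = 79.2 - 7.69 * 3.04 / 12.89
Y = 79.2 - 23.3776 / 12.89
Y = 79.2 - 1.8136
Y = 77.3864

77.3864


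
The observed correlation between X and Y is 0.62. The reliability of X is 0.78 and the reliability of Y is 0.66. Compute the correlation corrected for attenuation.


r_corrected = rxy / sqrt(rxx * ryy)
= 0.62 / sqrt(0.78 * 0.66)
= 0.62 / sqrt(0.5148)
= 0.62 / 0.717496
r_corrected = 0.8641

0.8641


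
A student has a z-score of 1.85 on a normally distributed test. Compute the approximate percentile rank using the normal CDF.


CDF(z) = 0.5 * (1 + erf(z/sqrt(2)))
erf(1.3081) = 0.9357
CDF = 0.9678
Percentile rank = 0.9678 * 100 = 96.78

96.78


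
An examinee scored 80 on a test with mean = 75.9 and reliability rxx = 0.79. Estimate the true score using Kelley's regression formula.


T_est = rxx * X + (1 - rxx) * mean
T_est = 0.79 * 80 + 0.21 * 75.9
T_est = 63.2 + 15.939
T_est = 79.139

79.139


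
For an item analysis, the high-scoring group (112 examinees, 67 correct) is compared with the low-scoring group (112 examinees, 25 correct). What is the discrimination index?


p_upper = 67/112 = 0.5982
p_lower = 25/112 = 0.2232
D = 0.5982 - 0.2232 = 0.375

0.375


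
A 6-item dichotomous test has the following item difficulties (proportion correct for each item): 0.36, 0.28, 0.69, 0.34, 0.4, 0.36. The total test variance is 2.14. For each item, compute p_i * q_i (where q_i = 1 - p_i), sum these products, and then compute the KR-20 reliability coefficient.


For each item, compute p_i * q_i:
  Item 1: 0.36 * 0.64 = 0.2304
  Item 2: 0.28 * 0.72 = 0.2016
  Item 3: 0.69 * 0.31 = 0.2139
  Item 4: 0.34 * 0.66 = 0.2244
  Item 5: 0.4 * 0.6 = 0.24
  Item 6: 0.36 * 0.64 = 0.2304
Sum(p_i * q_i) = 0.2304 + 0.2016 + 0.2139 + 0.2244 + 0.24 + 0.2304 = 1.3407
KR-20 = (k/(k-1)) * (1 - Sum(p_i*q_i) / Var_total)
= (6/5) * (1 - 1.3407/2.14)
= 1.2 * 0.3735
KR-20 = 0.4482

0.4482


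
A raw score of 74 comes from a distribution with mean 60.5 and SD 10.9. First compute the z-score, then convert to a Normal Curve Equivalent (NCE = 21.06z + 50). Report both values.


z = (X - mean) / SD = (74 - 60.5) / 10.9
z = 13.5 / 10.9
z = 1.2385
NCE = NCE = 21.06z + 50
Carry z at full precision (z = 13.5 / 10.9) into the conversion:
NCE = 21.06 * (13.5 / 10.9) + 50 = 284.31 / 10.9 + 50
NCE = 26.0835 + 50
NCE = 76.0835

76.0835


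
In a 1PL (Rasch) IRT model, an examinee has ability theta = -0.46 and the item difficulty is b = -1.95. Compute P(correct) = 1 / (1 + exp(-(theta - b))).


theta - b = -0.46 - -1.95 = 1.49
exp(-(theta - b)) = exp(-1.49) = 0.2254
P = 1 / (1 + 0.2254)
P = 0.8161

0.8161


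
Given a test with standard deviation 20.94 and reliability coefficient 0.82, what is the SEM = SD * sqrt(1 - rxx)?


SEM = SD * sqrt(1 - rxx)
SEM = 20.94 * sqrt(1 - 0.82)
SEM = 20.94 * sqrt(0.18) = 20.94 * 0.424264
SEM = 8.8841

8.8841


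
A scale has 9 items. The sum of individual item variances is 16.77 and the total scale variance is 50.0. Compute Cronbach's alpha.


alpha = (k/(k-1)) * (1 - sum(si^2)/s_total^2)
= (9/8) * (1 - 16.77/50.0)
alpha = 0.7477

0.7477


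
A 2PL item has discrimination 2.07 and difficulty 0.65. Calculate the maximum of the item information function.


For 2PL, max info at theta = b = 0.65
I_max = a^2 / 4 = 2.07^2 / 4
= 4.2849 / 4
I_max = 1.0712

1.0712


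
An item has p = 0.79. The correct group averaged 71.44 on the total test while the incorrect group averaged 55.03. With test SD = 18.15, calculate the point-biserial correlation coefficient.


q = 1 - p = 0.21
rpb = ((M1 - M0) / SD) * sqrt(p * q)
rpb = ((71.44 - 55.03) / 18.15) * sqrt(0.79 * 0.21)
rpb = 0.3683

0.3683


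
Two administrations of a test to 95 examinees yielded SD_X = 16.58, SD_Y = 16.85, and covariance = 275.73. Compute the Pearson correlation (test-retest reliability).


r = cov(X,Y) / (SD_X * SD_Y)
r = 275.73 / (16.58 * 16.85)
r = 275.73 / 279.373
r = 0.987

0.987


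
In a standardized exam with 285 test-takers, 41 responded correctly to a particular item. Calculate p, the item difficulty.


Item difficulty p = number correct / total examinees
p = 41 / 285
p = 0.1439

0.1439


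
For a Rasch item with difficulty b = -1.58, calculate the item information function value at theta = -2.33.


P = 1/(1+exp(-(-2.33--1.58))) = 0.3208
I = P*(1-P) = 0.3208 * 0.6792
I = 0.2179

0.2179


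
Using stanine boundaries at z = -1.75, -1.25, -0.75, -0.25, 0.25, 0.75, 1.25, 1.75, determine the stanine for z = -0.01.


Stanine boundaries: [-1.75, -1.25, -0.75, -0.25, 0.25, 0.75, 1.25, 1.75]
z = -0.01
Check each boundary:
  z >= -1.75 -> could be stanine 2
  z >= -1.25 -> could be stanine 3
  z >= -0.75 -> could be stanine 4
  z >= -0.25 -> could be stanine 5
  z < 0.25
  z < 0.75
  z < 1.25
  z < 1.75
Highest qualifying boundary gives stanine = 5

5


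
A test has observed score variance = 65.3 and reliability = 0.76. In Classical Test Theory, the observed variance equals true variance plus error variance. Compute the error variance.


var_true = rxx * var_obs = 0.76 * 65.3 = 49.628
var_error = var_obs - var_true
var_error = 65.3 - 49.628
var_error = 15.672

15.672


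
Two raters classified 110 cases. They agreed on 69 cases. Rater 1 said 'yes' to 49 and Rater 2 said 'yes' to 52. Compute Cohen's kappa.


P_o = 69/110 = 0.627273
P_e = (49*52 + 61*58) / 12100 = 0.502975
kappa = (P_o - P_e) / (1 - P_e)
kappa = (0.627273 - 0.502975) / (1 - 0.502975)
kappa = 0.2501

0.2501


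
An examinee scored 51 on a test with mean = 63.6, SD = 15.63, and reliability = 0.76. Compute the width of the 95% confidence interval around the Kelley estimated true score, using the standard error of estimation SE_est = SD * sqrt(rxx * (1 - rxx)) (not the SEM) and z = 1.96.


True score estimate = 0.76*51 + 0.24*63.6 = 54.024
SE_est = SD * sqrt(rxx * (1 - rxx)) = 15.63 * sqrt(0.76 * 0.24) = 15.63 * sqrt(0.1824) = 6.675309
CI = T_est +/- z * SE_est, so width = 2 * z * SE_est = 2 * 1.96 * 6.675309
Width = 26.1672

26.1672


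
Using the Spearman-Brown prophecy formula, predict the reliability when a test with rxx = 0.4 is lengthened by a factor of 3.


r_new = (n * rxx) / (1 + (n-1) * rxx)
r_new = (3 * 0.4) / (1 + 2 * 0.4)
r_new = 1.2 / 1.8
r_new = 0.6667

0.6667


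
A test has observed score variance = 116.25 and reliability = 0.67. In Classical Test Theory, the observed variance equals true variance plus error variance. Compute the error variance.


var_true = rxx * var_obs = 0.67 * 116.25 = 77.8875
var_error = var_obs - var_true
var_error = 116.25 - 77.8875
var_error = 38.3625

38.3625


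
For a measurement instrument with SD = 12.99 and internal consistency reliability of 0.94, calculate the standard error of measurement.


SEM = SD * sqrt(1 - rxx)
SEM = 12.99 * sqrt(1 - 0.94)
SEM = 12.99 * sqrt(0.06) = 12.99 * 0.244949
SEM = 3.1819

3.1819


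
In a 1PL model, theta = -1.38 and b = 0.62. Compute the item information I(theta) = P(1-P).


P = 1/(1+exp(-(-1.38-0.62))) = 0.1192
I = P*(1-P) = 0.1192 * 0.8808
I = 0.105

0.105


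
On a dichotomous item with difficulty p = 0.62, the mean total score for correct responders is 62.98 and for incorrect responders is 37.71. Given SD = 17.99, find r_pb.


q = 1 - p = 0.38
rpb = ((M1 - M0) / SD) * sqrt(p * q)
rpb = ((62.98 - 37.71) / 17.99) * sqrt(0.62 * 0.38)
rpb = 0.6818

0.6818


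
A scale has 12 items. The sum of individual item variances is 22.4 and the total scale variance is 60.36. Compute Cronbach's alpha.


alpha = (k/(k-1)) * (1 - sum(si^2)/s_total^2)
= (12/11) * (1 - 22.4/60.36)
alpha = 0.6861

0.6861


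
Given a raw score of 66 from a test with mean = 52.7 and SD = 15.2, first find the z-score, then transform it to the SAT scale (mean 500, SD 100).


z = (X - mean) / SD = (66 - 52.7) / 15.2
z = 13.3 / 15.2
z = 0.875
SAT-scale = SAT = 500 + 100z
Carry z at full precision (z = 13.3 / 15.2) into the conversion:
SAT-scale = 500 + 100 * (13.3 / 15.2) = 500 + 1330 / 15.2
SAT-scale = 500 + 87.5
SAT-scale = 587.5

587.5


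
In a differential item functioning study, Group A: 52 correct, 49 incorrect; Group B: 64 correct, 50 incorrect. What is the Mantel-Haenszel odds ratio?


Odds_A = 52/49 = 1.0612
Odds_B = 64/50 = 1.28
OR = Odds_A / Odds_B = 1.0612 / 1.28
Exactly, OR = (52 * 50) / (49 * 64) = 2600 / 3136
OR = 0.8291

0.8291


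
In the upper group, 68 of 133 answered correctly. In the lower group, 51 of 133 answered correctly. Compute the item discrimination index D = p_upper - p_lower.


p_upper = 68/133 = 0.5113
p_lower = 51/133 = 0.3835
D = 0.5113 - 0.3835 = 0.1278

0.1278


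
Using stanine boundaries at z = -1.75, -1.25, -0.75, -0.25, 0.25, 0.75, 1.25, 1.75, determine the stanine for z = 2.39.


Stanine boundaries: [-1.75, -1.25, -0.75, -0.25, 0.25, 0.75, 1.25, 1.75]
z = 2.39
Check each boundary:
  z >= -1.75 -> could be stanine 2
  z >= -1.25 -> could be stanine 3
  z >= -0.75 -> could be stanine 4
  z >= -0.25 -> could be stanine 5
  z >= 0.25 -> could be stanine 6
  z >= 0.75 -> could be stanine 7
  z >= 1.25 -> could be stanine 8
  z >= 1.75 -> could be stanine 9
Highest qualifying boundary gives stanine = 9

9


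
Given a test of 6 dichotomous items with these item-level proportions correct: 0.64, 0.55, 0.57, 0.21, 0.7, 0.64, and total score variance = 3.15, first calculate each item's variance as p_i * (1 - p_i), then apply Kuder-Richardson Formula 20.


For each item, compute p_i * q_i:
  Item 1: 0.64 * 0.36 = 0.2304
  Item 2: 0.55 * 0.45 = 0.2475
  Item 3: 0.57 * 0.43 = 0.2451
  Item 4: 0.21 * 0.79 = 0.1659
  Item 5: 0.7 * 0.3 = 0.21
  Item 6: 0.64 * 0.36 = 0.2304
Sum(p_i * q_i) = 0.2304 + 0.2475 + 0.2451 + 0.1659 + 0.21 + 0.2304 = 1.3293
KR-20 = (k/(k-1)) * (1 - Sum(p_i*q_i) / Var_total)
= (6/5) * (1 - 1.3293/3.15)
= 1.2 * 0.578
KR-20 = 0.6936

0.6936


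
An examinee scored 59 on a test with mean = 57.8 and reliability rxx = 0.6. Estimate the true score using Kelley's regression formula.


T_est = rxx * X + (1 - rxx) * mean
T_est = 0.6 * 59 + 0.4 * 57.8
T_est = 35.4 + 23.12
T_est = 58.52

58.52


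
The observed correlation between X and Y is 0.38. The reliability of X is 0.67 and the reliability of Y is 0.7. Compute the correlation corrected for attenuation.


r_corrected = rxy / sqrt(rxx * ryy)
= 0.38 / sqrt(0.67 * 0.7)
= 0.38 / sqrt(0.469)
= 0.38 / 0.684836
r_corrected = 0.5549

0.5549
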